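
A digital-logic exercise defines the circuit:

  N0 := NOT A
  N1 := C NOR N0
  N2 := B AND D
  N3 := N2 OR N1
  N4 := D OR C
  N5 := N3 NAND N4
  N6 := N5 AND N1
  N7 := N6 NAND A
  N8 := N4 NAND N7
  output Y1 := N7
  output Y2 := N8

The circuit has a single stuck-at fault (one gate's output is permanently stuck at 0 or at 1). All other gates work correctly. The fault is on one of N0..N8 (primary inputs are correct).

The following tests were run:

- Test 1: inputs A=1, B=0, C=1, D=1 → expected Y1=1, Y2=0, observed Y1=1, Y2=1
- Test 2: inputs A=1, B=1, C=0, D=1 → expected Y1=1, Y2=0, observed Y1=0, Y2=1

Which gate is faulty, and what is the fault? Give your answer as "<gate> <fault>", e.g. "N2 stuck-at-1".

Fault-free values for test 1 (A=1, B=0, C=1, D=1): N0=0, N1=0, N2=0, N3=0, N4=1, N5=1, N6=0, N7=1, N8=0, giving Y1=1, Y2=0. Observed Y1=1, Y2=1.
Test 1: faults giving observed Y1=1, Y2=1 are {N4 stuck-at-0, N8 stuck-at-1}.
Test 2 (A=1, B=1, C=0, D=1): fault-free N0=0, N1=1, N2=1, N3=1, N4=1, N5=0, N6=0, N7=1, N8=0 → Y1=1, Y2=0; observed Y1=0, Y2=1. Eliminates N8 stuck-at-1.
Only N4 stuck-at-0 is consistent with every test.

N4 stuck-at-0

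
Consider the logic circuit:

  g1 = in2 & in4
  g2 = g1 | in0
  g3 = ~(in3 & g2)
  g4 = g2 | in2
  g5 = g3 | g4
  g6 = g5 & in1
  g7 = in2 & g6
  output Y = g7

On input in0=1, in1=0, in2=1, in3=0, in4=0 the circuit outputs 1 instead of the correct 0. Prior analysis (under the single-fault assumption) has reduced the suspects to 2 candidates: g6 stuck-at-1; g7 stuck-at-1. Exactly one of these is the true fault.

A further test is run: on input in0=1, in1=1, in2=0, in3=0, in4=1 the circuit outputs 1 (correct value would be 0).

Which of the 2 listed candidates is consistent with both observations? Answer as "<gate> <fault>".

Evaluate each candidate on input in0=1, in1=1, in2=0, in3=0, in4=1:
  g6 stuck-at-1: g1=0, g2=1, g3=1, g4=1, g5=1, g6=1 [stuck-at-1], g7=0 → 0 — eliminated
  g7 stuck-at-1: g1=0, g2=1, g3=1, g4=1, g5=1, g6=1, g7=1 [stuck-at-1] → 1 — matches
Only g7 stuck-at-1 reproduces the observed 1.

g7 stuck-at-1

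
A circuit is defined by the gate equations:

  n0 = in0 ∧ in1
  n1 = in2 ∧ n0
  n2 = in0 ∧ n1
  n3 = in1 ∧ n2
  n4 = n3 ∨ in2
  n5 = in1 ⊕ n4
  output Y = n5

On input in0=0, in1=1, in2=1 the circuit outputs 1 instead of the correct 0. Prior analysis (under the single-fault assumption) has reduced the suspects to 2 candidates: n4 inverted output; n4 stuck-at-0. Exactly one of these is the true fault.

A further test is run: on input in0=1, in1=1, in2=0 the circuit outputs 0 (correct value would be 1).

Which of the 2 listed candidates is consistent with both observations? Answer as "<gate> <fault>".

Evaluate each candidate on input in0=1, in1=1, in2=0:
  n4 inverted output: n0=1, n1=0, n2=0, n3=0, n4=1 [inverted output], n5=0 → 0 — matches
  n4 stuck-at-0: n0=1, n1=0, n2=0, n3=0, n4=0 [stuck-at-0], n5=1 → 1 — eliminated
Only n4 inverted output reproduces the observed 0.

n4 inverted output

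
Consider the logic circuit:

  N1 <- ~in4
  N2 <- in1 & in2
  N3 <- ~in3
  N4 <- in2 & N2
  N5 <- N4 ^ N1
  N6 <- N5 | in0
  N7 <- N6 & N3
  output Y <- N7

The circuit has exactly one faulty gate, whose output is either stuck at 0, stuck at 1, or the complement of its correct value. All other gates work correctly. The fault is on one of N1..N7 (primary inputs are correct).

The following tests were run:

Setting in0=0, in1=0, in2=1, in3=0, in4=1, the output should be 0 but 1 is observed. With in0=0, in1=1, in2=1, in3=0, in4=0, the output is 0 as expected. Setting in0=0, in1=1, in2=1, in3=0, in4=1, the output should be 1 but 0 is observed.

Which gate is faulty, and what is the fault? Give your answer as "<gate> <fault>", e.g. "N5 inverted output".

Fault-free values for test 1 (in0=0, in1=0, in2=1, in3=0, in4=1): N1=0, N2=0, N3=1, N4=0, N5=0, N6=0, N7=0, giving Y=0. Observed 1.
Test 1: faults giving observed 1 are {N1 stuck-at-1, N1 inverted output, N2 stuck-at-1, N2 inverted output, N4 stuck-at-1, N4 inverted output, N5 stuck-at-1, N5 inverted output, N6 stuck-at-1, N6 inverted output, N7 stuck-at-1, N7 inverted output}.
Test 2 (in0=0, in1=1, in2=1, in3=0, in4=0): fault-free N1=1, N2=1, N3=1, N4=1, N5=0, N6=0, N7=0 → 0; observed 0. Eliminates N1 inverted output, N2 inverted output, N4 inverted output, N5 stuck-at-1, N5 inverted output, N6 stuck-at-1, N6 inverted output, N7 stuck-at-1, N7 inverted output.
Test 3 (in0=0, in1=1, in2=1, in3=0, in4=1): fault-free N1=0, N2=1, N3=1, N4=1, N5=1, N6=1, N7=1 → 1; observed 0. Eliminates N2 stuck-at-1, N4 stuck-at-1.
Only N1 stuck-at-1 is consistent with every test.

N1 stuck-at-1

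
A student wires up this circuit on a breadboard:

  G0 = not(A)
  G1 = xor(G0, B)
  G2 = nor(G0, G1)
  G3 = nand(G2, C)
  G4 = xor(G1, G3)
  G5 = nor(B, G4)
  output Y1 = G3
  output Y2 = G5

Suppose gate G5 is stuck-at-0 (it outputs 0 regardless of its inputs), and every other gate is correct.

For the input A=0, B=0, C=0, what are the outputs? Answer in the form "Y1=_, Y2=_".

Propagate with G5 forced: G0=1, G1=1, G2=0, G3=1, G4=0, G5=0 [stuck-at-0].
So the outputs are Y1=1, Y2=0. (Without the fault they would be Y1=1, Y2=1.)

Y1=1, Y2=0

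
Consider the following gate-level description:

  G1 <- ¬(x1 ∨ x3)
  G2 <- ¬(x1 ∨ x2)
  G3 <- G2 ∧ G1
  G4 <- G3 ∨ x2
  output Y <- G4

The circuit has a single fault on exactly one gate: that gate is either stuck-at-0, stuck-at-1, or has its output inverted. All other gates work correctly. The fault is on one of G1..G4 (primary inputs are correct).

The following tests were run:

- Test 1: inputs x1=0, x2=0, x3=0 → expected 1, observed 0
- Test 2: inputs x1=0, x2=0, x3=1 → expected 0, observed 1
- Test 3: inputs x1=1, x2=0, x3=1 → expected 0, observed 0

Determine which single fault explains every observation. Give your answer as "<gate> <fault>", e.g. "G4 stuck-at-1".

G1 inverted output

Fault-free values for test 1 (x1=0, x2=0, x3=0): G1=1, G2=1, G3=1, G4=1, giving Y=1. Observed 0.
Test 1: faults giving observed 0 are {G1 stuck-at-0, G1 inverted output, G2 stuck-at-0, G2 inverted output, G3 stuck-at-0, G3 inverted output, G4 stuck-at-0, G4 inverted output}.
Test 2 (x1=0, x2=0, x3=1): fault-free G1=0, G2=1, G3=0, G4=0 → 0; observed 1. Eliminates G1 stuck-at-0, G2 stuck-at-0, G2 inverted output, G3 stuck-at-0, G4 stuck-at-0.
Test 3 (x1=1, x2=0, x3=1): fault-free G1=0, G2=0, G3=0, G4=0 → 0; observed 0. Eliminates G3 inverted output, G4 inverted output.
Only G1 inverted output is consistent with every test.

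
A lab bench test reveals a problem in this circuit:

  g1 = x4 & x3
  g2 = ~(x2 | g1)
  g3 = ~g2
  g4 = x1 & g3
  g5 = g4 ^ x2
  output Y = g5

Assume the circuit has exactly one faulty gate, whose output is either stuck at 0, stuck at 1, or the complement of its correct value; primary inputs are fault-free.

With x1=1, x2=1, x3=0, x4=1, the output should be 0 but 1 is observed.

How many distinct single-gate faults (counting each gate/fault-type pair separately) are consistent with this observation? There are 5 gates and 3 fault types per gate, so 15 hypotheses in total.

Fault-free: g1=0, g2=0, g3=1, g4=1, g5=0 → 0. Observed 1.
  g1: none of the 3 fault types match ✗
  g2: stuck-at-1, inverted output ✓; others ✗
  g3: stuck-at-0, inverted output ✓; others ✗
  g4: stuck-at-0, inverted output ✓; others ✗
  g5: stuck-at-1, inverted output ✓; others ✗
Consistent faults: {g2 stuck-at-1, g2 inverted output, g3 stuck-at-0, g3 inverted output, g4 stuck-at-0, g4 inverted output, g5 stuck-at-1, g5 inverted output} — 8 in all.

8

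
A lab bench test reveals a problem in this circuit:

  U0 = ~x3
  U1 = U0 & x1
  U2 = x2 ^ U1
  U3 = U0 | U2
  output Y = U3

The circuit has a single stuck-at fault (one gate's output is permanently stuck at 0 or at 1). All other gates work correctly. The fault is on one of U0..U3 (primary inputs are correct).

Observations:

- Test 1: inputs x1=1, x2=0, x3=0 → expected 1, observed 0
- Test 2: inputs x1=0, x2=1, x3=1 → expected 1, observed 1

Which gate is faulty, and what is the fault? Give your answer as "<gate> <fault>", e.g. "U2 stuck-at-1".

U0 stuck-at-0

Fault-free values for test 1 (x1=1, x2=0, x3=0): U0=1, U1=1, U2=1, U3=1, giving Y=1. Observed 0.
Test 1: faults giving observed 0 are {U0 stuck-at-0, U3 stuck-at-0}.
Test 2 (x1=0, x2=1, x3=1): fault-free U0=0, U1=0, U2=1, U3=1 → 1; observed 1. Eliminates U3 stuck-at-0.
Only U0 stuck-at-0 is consistent with every test.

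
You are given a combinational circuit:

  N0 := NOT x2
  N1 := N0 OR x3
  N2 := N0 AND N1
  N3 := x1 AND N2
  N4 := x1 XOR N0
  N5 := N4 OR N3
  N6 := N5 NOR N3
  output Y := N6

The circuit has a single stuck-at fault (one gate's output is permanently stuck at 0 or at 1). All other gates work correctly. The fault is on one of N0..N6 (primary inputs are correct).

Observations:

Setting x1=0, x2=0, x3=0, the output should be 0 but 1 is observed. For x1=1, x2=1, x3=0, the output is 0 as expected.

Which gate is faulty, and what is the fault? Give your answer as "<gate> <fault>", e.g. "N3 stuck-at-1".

N0 stuck-at-0

Fault-free values for test 1 (x1=0, x2=0, x3=0): N0=1, N1=1, N2=1, N3=0, N4=1, N5=1, N6=0, giving Y=0. Observed 1.
Test 1: faults giving observed 1 are {N0 stuck-at-0, N4 stuck-at-0, N5 stuck-at-0, N6 stuck-at-1}.
Test 2 (x1=1, x2=1, x3=0): fault-free N0=0, N1=0, N2=0, N3=0, N4=1, N5=1, N6=0 → 0; observed 0. Eliminates N4 stuck-at-0, N5 stuck-at-0, N6 stuck-at-1.
Only N0 stuck-at-0 is consistent with every test.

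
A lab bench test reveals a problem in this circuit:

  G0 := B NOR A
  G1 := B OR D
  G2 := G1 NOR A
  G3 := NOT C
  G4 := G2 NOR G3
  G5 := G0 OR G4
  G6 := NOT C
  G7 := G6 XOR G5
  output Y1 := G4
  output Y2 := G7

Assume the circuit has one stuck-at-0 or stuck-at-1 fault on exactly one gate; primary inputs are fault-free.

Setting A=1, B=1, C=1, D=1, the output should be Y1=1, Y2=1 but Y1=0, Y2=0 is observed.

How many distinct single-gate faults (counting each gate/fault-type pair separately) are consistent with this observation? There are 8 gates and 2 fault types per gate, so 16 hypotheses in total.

Fault-free: G0=0, G1=1, G2=0, G3=0, G4=1, G5=1, G6=0, G7=1 → Y1=1, Y2=1. Observed Y1=0, Y2=0.
  G0: none of the 2 fault types match ✗
  G1: none of the 2 fault types match ✗
  G2: stuck-at-1 ✓; others ✗
  G3: stuck-at-1 ✓; others ✗
  G4: stuck-at-0 ✓; others ✗
  G5: none of the 2 fault types match ✗
  G6: none of the 2 fault types match ✗
  G7: none of the 2 fault types match ✗
Consistent faults: {G2 stuck-at-1, G3 stuck-at-1, G4 stuck-at-0} — 3 in all.

3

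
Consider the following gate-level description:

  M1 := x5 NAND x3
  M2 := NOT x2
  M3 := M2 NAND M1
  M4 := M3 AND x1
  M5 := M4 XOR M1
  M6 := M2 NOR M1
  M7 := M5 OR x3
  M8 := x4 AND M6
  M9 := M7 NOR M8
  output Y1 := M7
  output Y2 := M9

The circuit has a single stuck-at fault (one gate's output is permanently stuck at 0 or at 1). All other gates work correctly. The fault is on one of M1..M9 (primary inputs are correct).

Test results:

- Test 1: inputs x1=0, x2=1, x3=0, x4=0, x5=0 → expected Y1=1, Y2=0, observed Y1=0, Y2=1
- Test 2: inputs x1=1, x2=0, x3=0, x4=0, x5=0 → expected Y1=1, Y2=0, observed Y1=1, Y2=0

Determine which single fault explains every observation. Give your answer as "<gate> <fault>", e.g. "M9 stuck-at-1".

M1 stuck-at-0

Fault-free values for test 1 (x1=0, x2=1, x3=0, x4=0, x5=0): M1=1, M2=0, M3=1, M4=0, M5=1, M6=0, M7=1, M8=0, M9=0, giving Y1=1, Y2=0. Observed Y1=0, Y2=1.
Test 1: faults giving observed Y1=0, Y2=1 are {M1 stuck-at-0, M4 stuck-at-1, M5 stuck-at-0, M7 stuck-at-0}.
Test 2 (x1=1, x2=0, x3=0, x4=0, x5=0): fault-free M1=1, M2=1, M3=0, M4=0, M5=1, M6=0, M7=1, M8=0, M9=0 → Y1=1, Y2=0; observed Y1=1, Y2=0. Eliminates M4 stuck-at-1, M5 stuck-at-0, M7 stuck-at-0.
Only M1 stuck-at-0 is consistent with every test.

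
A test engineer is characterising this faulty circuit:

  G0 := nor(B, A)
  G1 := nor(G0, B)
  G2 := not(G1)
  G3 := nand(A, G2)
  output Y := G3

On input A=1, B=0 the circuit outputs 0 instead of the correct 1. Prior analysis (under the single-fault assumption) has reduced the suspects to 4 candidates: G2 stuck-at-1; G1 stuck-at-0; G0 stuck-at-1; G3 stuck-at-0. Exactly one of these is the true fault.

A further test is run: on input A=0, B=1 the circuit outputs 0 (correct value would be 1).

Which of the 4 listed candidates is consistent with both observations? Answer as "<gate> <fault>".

G3 stuck-at-0

Evaluate each candidate on input A=0, B=1:
  G2 stuck-at-1: G0=0, G1=0, G2=1 [stuck-at-1], G3=1 → 1 — eliminated
  G1 stuck-at-0: G0=0, G1=0 [stuck-at-0], G2=1, G3=1 → 1 — eliminated
  G0 stuck-at-1: G0=1 [stuck-at-1], G1=0, G2=1, G3=1 → 1 — eliminated
  G3 stuck-at-0: G0=0, G1=0, G2=1, G3=0 [stuck-at-0] → 0 — matches
Only G3 stuck-at-0 reproduces the observed 0.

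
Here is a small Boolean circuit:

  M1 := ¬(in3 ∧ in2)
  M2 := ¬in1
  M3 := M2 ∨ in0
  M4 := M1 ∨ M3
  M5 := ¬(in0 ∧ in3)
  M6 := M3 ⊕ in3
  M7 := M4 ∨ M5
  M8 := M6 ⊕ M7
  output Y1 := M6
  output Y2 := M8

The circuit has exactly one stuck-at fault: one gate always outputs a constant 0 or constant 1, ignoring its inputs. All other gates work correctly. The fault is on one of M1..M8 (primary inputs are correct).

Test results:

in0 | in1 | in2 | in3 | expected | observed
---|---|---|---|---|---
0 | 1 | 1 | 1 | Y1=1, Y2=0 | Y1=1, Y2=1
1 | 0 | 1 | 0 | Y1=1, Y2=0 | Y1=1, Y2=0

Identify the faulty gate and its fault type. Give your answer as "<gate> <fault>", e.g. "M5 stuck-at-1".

M5 stuck-at-0

Fault-free values for test 1 (in0=0, in1=1, in2=1, in3=1): M1=0, M2=0, M3=0, M4=0, M5=1, M6=1, M7=1, M8=0, giving Y1=1, Y2=0. Observed Y1=1, Y2=1.
Test 1: faults giving observed Y1=1, Y2=1 are {M5 stuck-at-0, M7 stuck-at-0, M8 stuck-at-1}.
Test 2 (in0=1, in1=0, in2=1, in3=0): fault-free M1=1, M2=1, M3=1, M4=1, M5=1, M6=1, M7=1, M8=0 → Y1=1, Y2=0; observed Y1=1, Y2=0. Eliminates M7 stuck-at-0, M8 stuck-at-1.
Only M5 stuck-at-0 is consistent with every test.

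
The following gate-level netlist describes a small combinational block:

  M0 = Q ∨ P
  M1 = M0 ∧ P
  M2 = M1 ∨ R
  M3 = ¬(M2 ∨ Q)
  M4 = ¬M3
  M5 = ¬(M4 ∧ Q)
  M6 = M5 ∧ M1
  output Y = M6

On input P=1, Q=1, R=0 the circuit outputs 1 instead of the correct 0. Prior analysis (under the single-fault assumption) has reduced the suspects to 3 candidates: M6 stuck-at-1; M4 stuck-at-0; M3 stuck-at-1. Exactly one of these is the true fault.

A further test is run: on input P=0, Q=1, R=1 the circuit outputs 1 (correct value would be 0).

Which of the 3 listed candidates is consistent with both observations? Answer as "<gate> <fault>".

Evaluate each candidate on input P=0, Q=1, R=1:
  M6 stuck-at-1: M0=1, M1=0, M2=1, M3=0, M4=1, M5=0, M6=1 [stuck-at-1] → 1 — matches
  M4 stuck-at-0: M0=1, M1=0, M2=1, M3=0, M4=0 [stuck-at-0], M5=1, M6=0 → 0 — eliminated
  M3 stuck-at-1: M0=1, M1=0, M2=1, M3=1 [stuck-at-1], M4=0, M5=1, M6=0 → 0 — eliminated
Only M6 stuck-at-1 reproduces the observed 1.

M6 stuck-at-1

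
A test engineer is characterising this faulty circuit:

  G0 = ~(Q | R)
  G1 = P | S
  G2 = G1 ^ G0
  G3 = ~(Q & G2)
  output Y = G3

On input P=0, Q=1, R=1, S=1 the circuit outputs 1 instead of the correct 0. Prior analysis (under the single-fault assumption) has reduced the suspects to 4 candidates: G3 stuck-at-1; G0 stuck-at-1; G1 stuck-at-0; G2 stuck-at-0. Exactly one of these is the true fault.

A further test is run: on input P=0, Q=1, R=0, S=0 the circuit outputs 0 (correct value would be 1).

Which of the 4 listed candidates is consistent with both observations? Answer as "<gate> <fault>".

Evaluate each candidate on input P=0, Q=1, R=0, S=0:
  G3 stuck-at-1: G0=0, G1=0, G2=0, G3=1 [stuck-at-1] → 1 — eliminated
  G0 stuck-at-1: G0=1 [stuck-at-1], G1=0, G2=1, G3=0 → 0 — matches
  G1 stuck-at-0: G0=0, G1=0 [stuck-at-0], G2=0, G3=1 → 1 — eliminated
  G2 stuck-at-0: G0=0, G1=0, G2=0 [stuck-at-0], G3=1 → 1 — eliminated
Only G0 stuck-at-1 reproduces the observed 0.

G0 stuck-at-1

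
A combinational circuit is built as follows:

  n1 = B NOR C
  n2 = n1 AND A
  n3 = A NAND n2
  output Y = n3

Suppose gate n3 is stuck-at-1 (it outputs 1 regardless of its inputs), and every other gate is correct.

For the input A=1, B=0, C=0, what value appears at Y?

Propagate with n3 forced: n1=1, n2=1, n3=1 [stuck-at-1].
So Y = 1. (Without the fault it would be 0.)

1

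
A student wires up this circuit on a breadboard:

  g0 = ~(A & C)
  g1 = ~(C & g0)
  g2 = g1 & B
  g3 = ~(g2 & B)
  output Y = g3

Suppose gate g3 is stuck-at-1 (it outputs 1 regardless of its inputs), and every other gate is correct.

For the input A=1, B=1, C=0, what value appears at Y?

1

Propagate with g3 forced: g0=1, g1=1, g2=1, g3=1 [stuck-at-1].
So Y = 1. (Without the fault it would be 0.)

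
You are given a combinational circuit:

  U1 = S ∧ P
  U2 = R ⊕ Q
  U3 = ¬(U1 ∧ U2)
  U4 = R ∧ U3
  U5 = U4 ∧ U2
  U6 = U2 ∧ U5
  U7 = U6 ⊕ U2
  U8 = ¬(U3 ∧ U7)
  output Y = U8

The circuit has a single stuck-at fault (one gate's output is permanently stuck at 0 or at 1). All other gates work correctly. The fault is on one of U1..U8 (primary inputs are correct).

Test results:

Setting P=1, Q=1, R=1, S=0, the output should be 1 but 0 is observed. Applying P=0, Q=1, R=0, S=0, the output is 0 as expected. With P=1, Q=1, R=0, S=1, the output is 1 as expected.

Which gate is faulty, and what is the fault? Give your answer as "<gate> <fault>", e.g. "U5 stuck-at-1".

U7 stuck-at-1

Fault-free values for test 1 (P=1, Q=1, R=1, S=0): U1=0, U2=0, U3=1, U4=1, U5=0, U6=0, U7=0, U8=1, giving Y=1. Observed 0.
Test 1: faults giving observed 0 are {U6 stuck-at-1, U7 stuck-at-1, U8 stuck-at-0}.
Test 2 (P=0, Q=1, R=0, S=0): fault-free U1=0, U2=1, U3=1, U4=0, U5=0, U6=0, U7=1, U8=0 → 0; observed 0. Eliminates U6 stuck-at-1.
Test 3 (P=1, Q=1, R=0, S=1): fault-free U1=1, U2=1, U3=0, U4=0, U5=0, U6=0, U7=1, U8=1 → 1; observed 1. Eliminates U8 stuck-at-0.
Only U7 stuck-at-1 is consistent with every test.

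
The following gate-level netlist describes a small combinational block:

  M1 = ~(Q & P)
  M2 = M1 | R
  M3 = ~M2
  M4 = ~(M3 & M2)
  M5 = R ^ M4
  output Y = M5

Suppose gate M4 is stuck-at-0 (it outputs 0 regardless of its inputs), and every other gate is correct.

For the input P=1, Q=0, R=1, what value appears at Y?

Propagate with M4 forced: M1=1, M2=1, M3=0, M4=0 [stuck-at-0], M5=1.
So Y = 1. (Without the fault it would be 0.)

1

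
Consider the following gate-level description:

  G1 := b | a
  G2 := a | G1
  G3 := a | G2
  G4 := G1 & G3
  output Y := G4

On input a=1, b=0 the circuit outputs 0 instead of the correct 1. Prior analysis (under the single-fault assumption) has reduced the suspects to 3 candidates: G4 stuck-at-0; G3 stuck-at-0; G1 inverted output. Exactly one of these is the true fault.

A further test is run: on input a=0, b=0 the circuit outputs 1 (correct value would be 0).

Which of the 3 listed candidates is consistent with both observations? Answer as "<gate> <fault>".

G1 inverted output

Evaluate each candidate on input a=0, b=0:
  G4 stuck-at-0: G1=0, G2=0, G3=0, G4=0 [stuck-at-0] → 0 — eliminated
  G3 stuck-at-0: G1=0, G2=0, G3=0 [stuck-at-0], G4=0 → 0 — eliminated
  G1 inverted output: G1=1 [inverted output], G2=1, G3=1, G4=1 → 1 — matches
Only G1 inverted output reproduces the observed 1.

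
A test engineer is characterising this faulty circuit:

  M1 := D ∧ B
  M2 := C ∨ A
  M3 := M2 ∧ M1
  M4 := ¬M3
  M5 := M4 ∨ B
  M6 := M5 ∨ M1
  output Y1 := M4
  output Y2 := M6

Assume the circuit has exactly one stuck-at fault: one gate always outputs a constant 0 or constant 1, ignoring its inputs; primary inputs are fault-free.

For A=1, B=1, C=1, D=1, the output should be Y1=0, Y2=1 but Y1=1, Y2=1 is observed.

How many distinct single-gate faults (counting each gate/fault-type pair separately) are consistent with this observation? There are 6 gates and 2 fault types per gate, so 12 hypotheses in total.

4

Fault-free: M1=1, M2=1, M3=1, M4=0, M5=1, M6=1 → Y1=0, Y2=1. Observed Y1=1, Y2=1.
  M1 stuck-at-0: output Y1=1, Y2=1 ✓
  M1 stuck-at-1: output Y1=0, Y2=1 ✗
  M2 stuck-at-0: output Y1=1, Y2=1 ✓
  M2 stuck-at-1: output Y1=0, Y2=1 ✗
  M3 stuck-at-0: output Y1=1, Y2=1 ✓
  M3 stuck-at-1: output Y1=0, Y2=1 ✗
  M4 stuck-at-0: output Y1=0, Y2=1 ✗
  M4 stuck-at-1: output Y1=1, Y2=1 ✓
  M5 stuck-at-0: output Y1=0, Y2=1 ✗
  M5 stuck-at-1: output Y1=0, Y2=1 ✗
  M6 stuck-at-0: output Y1=0, Y2=0 ✗
  M6 stuck-at-1: output Y1=0, Y2=1 ✗
Consistent faults: {M1 stuck-at-0, M2 stuck-at-0, M3 stuck-at-0, M4 stuck-at-1} — 4 in all.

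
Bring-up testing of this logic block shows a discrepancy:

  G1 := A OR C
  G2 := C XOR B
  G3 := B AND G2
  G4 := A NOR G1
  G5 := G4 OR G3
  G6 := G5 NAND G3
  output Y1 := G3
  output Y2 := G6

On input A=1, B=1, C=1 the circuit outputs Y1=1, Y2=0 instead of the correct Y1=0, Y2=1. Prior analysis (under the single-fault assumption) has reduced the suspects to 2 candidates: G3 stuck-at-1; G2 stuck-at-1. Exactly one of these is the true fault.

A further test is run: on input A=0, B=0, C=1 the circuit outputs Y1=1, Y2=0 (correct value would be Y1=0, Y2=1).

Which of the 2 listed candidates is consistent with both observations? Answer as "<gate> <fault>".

G3 stuck-at-1

Evaluate each candidate on input A=0, B=0, C=1:
  G3 stuck-at-1: G1=1, G2=1, G3=1 [stuck-at-1], G4=0, G5=1, G6=0 → Y1=1, Y2=0 — matches
  G2 stuck-at-1: G1=1, G2=1 [stuck-at-1], G3=0, G4=0, G5=0, G6=1 → Y1=0, Y2=1 — eliminated
Only G3 stuck-at-1 reproduces the observed Y1=1, Y2=0.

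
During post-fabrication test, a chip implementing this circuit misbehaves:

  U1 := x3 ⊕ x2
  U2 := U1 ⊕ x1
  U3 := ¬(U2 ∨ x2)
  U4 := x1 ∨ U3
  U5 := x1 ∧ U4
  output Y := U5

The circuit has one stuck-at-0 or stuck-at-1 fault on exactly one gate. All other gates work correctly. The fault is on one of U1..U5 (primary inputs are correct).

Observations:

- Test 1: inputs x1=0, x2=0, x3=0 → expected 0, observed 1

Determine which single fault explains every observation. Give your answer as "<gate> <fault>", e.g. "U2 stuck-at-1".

U5 stuck-at-1

Fault-free values for test 1 (x1=0, x2=0, x3=0): U1=0, U2=0, U3=1, U4=1, U5=0, giving Y=0. Observed 1.
Test 1: faults giving observed 1 are {U5 stuck-at-1}.
Only U5 stuck-at-1 is consistent with every test.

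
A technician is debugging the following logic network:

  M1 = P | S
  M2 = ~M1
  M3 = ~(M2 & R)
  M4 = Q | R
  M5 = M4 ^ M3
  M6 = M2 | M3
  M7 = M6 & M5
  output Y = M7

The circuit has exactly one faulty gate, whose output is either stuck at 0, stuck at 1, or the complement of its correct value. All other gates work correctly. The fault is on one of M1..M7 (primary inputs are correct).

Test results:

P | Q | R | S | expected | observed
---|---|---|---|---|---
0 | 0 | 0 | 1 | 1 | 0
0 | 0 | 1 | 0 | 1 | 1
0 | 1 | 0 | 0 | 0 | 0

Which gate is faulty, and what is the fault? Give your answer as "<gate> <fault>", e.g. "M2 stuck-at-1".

M4 stuck-at-1

Fault-free values for test 1 (P=0, Q=0, R=0, S=1): M1=1, M2=0, M3=1, M4=0, M5=1, M6=1, M7=1, giving Y=1. Observed 0.
Test 1: faults giving observed 0 are {M3 stuck-at-0, M3 inverted output, M4 stuck-at-1, M4 inverted output, M5 stuck-at-0, M5 inverted output, M6 stuck-at-0, M6 inverted output, M7 stuck-at-0, M7 inverted output}.
Test 2 (P=0, Q=0, R=1, S=0): fault-free M1=0, M2=1, M3=0, M4=1, M5=1, M6=1, M7=1 → 1; observed 1. Eliminates M3 inverted output, M4 inverted output, M5 stuck-at-0, M5 inverted output, M6 stuck-at-0, M6 inverted output, M7 stuck-at-0, M7 inverted output.
Test 3 (P=0, Q=1, R=0, S=0): fault-free M1=0, M2=1, M3=1, M4=1, M5=0, M6=1, M7=0 → 0; observed 0. Eliminates M3 stuck-at-0.
Only M4 stuck-at-1 is consistent with every test.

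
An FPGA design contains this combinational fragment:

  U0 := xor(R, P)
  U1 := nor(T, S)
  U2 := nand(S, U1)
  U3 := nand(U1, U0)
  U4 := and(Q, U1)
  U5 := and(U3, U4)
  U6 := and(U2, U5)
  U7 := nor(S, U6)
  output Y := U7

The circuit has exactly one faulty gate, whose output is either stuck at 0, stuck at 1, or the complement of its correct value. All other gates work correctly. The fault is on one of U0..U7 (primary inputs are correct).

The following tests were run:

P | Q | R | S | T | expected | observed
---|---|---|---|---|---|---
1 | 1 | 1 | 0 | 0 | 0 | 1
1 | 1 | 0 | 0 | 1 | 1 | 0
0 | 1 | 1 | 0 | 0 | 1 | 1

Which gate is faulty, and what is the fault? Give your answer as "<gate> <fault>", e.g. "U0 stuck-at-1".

Fault-free values for test 1 (P=1, Q=1, R=1, S=0, T=0): U0=0, U1=1, U2=1, U3=1, U4=1, U5=1, U6=1, U7=0, giving Y=0. Observed 1.
Test 1: faults giving observed 1 are {U0 stuck-at-1, U0 inverted output, U1 stuck-at-0, U1 inverted output, U2 stuck-at-0, U2 inverted output, U3 stuck-at-0, U3 inverted output, U4 stuck-at-0, U4 inverted output, U5 stuck-at-0, U5 inverted output, U6 stuck-at-0, U6 inverted output, U7 stuck-at-1, U7 inverted output}.
Test 2 (P=1, Q=1, R=0, S=0, T=1): fault-free U0=1, U1=0, U2=1, U3=1, U4=0, U5=0, U6=0, U7=1 → 1; observed 0. Eliminates U0 stuck-at-1, U0 inverted output, U1 stuck-at-0, U1 inverted output, U2 stuck-at-0, U2 inverted output, U3 stuck-at-0, U3 inverted output, U4 stuck-at-0, U5 stuck-at-0, U6 stuck-at-0, U7 stuck-at-1.
Test 3 (P=0, Q=1, R=1, S=0, T=0): fault-free U0=1, U1=1, U2=1, U3=0, U4=1, U5=0, U6=0, U7=1 → 1; observed 1. Eliminates U5 inverted output, U6 inverted output, U7 inverted output.
Only U4 inverted output is consistent with every test.

U4 inverted output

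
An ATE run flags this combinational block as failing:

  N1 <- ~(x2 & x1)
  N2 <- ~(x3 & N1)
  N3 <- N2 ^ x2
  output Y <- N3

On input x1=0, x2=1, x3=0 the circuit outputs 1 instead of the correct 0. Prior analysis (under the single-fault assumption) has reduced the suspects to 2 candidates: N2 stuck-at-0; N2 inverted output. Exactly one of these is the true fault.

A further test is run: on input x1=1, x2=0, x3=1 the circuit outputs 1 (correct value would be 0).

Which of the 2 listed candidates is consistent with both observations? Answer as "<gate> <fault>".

N2 inverted output

Evaluate each candidate on input x1=1, x2=0, x3=1:
  N2 stuck-at-0: N1=1, N2=0 [stuck-at-0], N3=0 → 0 — eliminated
  N2 inverted output: N1=1, N2=1 [inverted output], N3=1 → 1 — matches
Only N2 inverted output reproduces the observed 1.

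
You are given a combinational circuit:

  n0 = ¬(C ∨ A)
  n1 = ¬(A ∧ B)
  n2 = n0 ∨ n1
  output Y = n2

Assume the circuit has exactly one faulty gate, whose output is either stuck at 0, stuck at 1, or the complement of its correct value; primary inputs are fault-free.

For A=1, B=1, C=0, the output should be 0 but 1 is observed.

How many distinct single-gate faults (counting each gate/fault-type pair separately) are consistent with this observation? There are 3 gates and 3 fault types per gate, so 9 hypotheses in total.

6

Fault-free: n0=0, n1=0, n2=0 → 0. Observed 1.
  n0 stuck-at-0: output 0 ✗
  n0 stuck-at-1: output 1 ✓
  n0 inverted output: output 1 ✓
  n1 stuck-at-0: output 0 ✗
  n1 stuck-at-1: output 1 ✓
  n1 inverted output: output 1 ✓
  n2 stuck-at-0: output 0 ✗
  n2 stuck-at-1: output 1 ✓
  n2 inverted output: output 1 ✓
Consistent faults: {n0 stuck-at-1, n0 inverted output, n1 stuck-at-1, n1 inverted output, n2 stuck-at-1, n2 inverted output} — 6 in all.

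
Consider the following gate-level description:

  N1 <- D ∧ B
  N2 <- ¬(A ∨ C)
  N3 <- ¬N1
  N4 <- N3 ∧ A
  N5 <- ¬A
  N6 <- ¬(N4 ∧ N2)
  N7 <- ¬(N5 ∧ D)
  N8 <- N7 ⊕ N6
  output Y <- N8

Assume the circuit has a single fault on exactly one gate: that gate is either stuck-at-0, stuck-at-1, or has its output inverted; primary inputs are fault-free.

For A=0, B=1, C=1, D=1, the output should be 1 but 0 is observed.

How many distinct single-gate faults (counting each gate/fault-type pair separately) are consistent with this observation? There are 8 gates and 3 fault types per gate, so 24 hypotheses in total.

8

Fault-free: N1=1, N2=0, N3=0, N4=0, N5=1, N6=1, N7=0, N8=1 → 1. Observed 0.
  N1: none of the 3 fault types match ✗
  N2: none of the 3 fault types match ✗
  N3: none of the 3 fault types match ✗
  N4: none of the 3 fault types match ✗
  N5: stuck-at-0, inverted output ✓; others ✗
  N6: stuck-at-0, inverted output ✓; others ✗
  N7: stuck-at-1, inverted output ✓; others ✗
  N8: stuck-at-0, inverted output ✓; others ✗
Consistent faults: {N5 stuck-at-0, N5 inverted output, N6 stuck-at-0, N6 inverted output, N7 stuck-at-1, N7 inverted output, N8 stuck-at-0, N8 inverted output} — 8 in all.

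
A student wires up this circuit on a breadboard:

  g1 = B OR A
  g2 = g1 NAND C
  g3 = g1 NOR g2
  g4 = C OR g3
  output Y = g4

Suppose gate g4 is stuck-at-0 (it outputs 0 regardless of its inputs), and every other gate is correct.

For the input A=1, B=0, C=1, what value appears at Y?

Propagate with g4 forced: g1=1, g2=0, g3=0, g4=0 [stuck-at-0].
So Y = 0. (Without the fault it would be 1.)

0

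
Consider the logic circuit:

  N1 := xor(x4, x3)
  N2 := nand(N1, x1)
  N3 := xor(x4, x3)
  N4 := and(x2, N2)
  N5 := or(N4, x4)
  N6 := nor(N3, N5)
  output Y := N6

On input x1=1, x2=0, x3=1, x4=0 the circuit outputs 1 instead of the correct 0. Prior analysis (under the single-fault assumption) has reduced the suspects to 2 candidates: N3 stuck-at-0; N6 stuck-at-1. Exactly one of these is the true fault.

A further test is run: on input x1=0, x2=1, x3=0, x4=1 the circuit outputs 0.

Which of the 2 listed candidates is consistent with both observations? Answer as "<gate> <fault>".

Evaluate each candidate on input x1=0, x2=1, x3=0, x4=1:
  N3 stuck-at-0: N1=1, N2=1, N3=0 [stuck-at-0], N4=1, N5=1, N6=0 → 0 — matches
  N6 stuck-at-1: N1=1, N2=1, N3=1, N4=1, N5=1, N6=1 [stuck-at-1] → 1 — eliminated
Only N3 stuck-at-0 reproduces the observed 0.

N3 stuck-at-0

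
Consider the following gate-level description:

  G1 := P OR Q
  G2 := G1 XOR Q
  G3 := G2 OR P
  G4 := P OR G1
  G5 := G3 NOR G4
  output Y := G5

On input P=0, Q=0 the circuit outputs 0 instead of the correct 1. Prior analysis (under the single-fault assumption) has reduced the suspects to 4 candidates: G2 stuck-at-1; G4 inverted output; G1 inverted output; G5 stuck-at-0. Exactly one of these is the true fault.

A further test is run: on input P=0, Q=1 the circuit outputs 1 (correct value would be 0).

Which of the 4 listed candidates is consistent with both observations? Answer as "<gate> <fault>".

G4 inverted output

Evaluate each candidate on input P=0, Q=1:
  G2 stuck-at-1: G1=1, G2=1 [stuck-at-1], G3=1, G4=1, G5=0 → 0 — eliminated
  G4 inverted output: G1=1, G2=0, G3=0, G4=0 [inverted output], G5=1 → 1 — matches
  G1 inverted output: G1=0 [inverted output], G2=1, G3=1, G4=0, G5=0 → 0 — eliminated
  G5 stuck-at-0: G1=1, G2=0, G3=0, G4=1, G5=0 [stuck-at-0] → 0 — eliminated
Only G4 inverted output reproduces the observed 1.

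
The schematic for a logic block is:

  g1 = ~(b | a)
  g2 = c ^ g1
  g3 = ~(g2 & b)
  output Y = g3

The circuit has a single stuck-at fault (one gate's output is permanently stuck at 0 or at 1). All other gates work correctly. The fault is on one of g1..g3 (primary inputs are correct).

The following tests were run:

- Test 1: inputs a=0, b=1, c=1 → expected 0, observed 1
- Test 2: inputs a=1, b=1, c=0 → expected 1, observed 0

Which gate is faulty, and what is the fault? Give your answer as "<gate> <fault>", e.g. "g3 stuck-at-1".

Fault-free values for test 1 (a=0, b=1, c=1): g1=0, g2=1, g3=0, giving Y=0. Observed 1.
Test 1: faults giving observed 1 are {g1 stuck-at-1, g2 stuck-at-0, g3 stuck-at-1}.
Test 2 (a=1, b=1, c=0): fault-free g1=0, g2=0, g3=1 → 1; observed 0. Eliminates g2 stuck-at-0, g3 stuck-at-1.
Only g1 stuck-at-1 is consistent with every test.

g1 stuck-at-1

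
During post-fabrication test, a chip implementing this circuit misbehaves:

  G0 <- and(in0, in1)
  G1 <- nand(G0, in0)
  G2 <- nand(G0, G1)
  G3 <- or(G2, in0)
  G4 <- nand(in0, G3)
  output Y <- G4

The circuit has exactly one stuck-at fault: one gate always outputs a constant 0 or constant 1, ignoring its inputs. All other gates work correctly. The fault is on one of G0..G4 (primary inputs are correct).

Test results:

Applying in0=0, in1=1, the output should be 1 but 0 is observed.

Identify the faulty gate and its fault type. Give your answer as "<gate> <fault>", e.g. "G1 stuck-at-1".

G4 stuck-at-0

Fault-free values for test 1 (in0=0, in1=1): G0=0, G1=1, G2=1, G3=1, G4=1, giving Y=1. Observed 0.
Test 1: faults giving observed 0 are {G4 stuck-at-0}.
Only G4 stuck-at-0 is consistent with every test.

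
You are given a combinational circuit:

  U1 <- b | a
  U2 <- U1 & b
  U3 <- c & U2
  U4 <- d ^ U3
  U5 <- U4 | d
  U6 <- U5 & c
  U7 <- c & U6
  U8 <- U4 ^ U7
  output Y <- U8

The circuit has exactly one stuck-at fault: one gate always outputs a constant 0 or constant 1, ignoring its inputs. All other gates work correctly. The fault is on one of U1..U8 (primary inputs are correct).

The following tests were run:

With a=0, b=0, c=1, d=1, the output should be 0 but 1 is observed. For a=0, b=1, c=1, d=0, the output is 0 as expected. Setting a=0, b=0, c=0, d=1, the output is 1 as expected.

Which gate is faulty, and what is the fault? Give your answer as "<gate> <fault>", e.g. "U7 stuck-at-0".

U2 stuck-at-1

Fault-free values for test 1 (a=0, b=0, c=1, d=1): U1=0, U2=0, U3=0, U4=1, U5=1, U6=1, U7=1, U8=0, giving Y=0. Observed 1.
Test 1: faults giving observed 1 are {U2 stuck-at-1, U3 stuck-at-1, U4 stuck-at-0, U5 stuck-at-0, U6 stuck-at-0, U7 stuck-at-0, U8 stuck-at-1}.
Test 2 (a=0, b=1, c=1, d=0): fault-free U1=1, U2=1, U3=1, U4=1, U5=1, U6=1, U7=1, U8=0 → 0; observed 0. Eliminates U5 stuck-at-0, U6 stuck-at-0, U7 stuck-at-0, U8 stuck-at-1.
Test 3 (a=0, b=0, c=0, d=1): fault-free U1=0, U2=0, U3=0, U4=1, U5=1, U6=0, U7=0, U8=1 → 1; observed 1. Eliminates U3 stuck-at-1, U4 stuck-at-0.
Only U2 stuck-at-1 is consistent with every test.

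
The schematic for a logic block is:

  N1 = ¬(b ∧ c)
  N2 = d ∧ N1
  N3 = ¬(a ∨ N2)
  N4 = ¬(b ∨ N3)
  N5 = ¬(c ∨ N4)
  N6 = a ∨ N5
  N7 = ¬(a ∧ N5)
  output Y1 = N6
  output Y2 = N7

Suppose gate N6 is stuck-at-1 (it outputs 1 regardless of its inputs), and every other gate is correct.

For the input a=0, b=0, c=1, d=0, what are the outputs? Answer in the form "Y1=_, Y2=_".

Propagate with N6 forced: N1=1, N2=0, N3=1, N4=0, N5=0, N6=1 [stuck-at-1], N7=1.
So the outputs are Y1=1, Y2=1. (Without the fault they would be Y1=0, Y2=1.)

Y1=1, Y2=1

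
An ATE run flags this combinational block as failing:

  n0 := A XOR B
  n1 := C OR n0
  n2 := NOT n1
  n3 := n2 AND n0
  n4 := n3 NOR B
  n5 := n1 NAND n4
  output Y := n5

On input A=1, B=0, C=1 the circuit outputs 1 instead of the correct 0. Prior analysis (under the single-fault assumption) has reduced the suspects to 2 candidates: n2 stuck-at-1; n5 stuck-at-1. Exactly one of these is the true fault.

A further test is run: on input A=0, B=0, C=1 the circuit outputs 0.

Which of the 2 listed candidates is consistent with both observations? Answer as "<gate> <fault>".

n2 stuck-at-1

Evaluate each candidate on input A=0, B=0, C=1:
  n2 stuck-at-1: n0=0, n1=1, n2=1 [stuck-at-1], n3=0, n4=1, n5=0 → 0 — matches
  n5 stuck-at-1: n0=0, n1=1, n2=0, n3=0, n4=1, n5=1 [stuck-at-1] → 1 — eliminated
Only n2 stuck-at-1 reproduces the observed 0.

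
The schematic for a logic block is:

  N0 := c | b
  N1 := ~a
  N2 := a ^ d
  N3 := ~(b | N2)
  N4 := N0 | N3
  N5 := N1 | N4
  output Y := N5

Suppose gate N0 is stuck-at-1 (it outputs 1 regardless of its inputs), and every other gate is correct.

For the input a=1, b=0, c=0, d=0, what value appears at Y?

Propagate with N0 forced: N0=1 [stuck-at-1], N1=0, N2=1, N3=0, N4=1, N5=1.
So Y = 1. (Without the fault it would be 0.)

1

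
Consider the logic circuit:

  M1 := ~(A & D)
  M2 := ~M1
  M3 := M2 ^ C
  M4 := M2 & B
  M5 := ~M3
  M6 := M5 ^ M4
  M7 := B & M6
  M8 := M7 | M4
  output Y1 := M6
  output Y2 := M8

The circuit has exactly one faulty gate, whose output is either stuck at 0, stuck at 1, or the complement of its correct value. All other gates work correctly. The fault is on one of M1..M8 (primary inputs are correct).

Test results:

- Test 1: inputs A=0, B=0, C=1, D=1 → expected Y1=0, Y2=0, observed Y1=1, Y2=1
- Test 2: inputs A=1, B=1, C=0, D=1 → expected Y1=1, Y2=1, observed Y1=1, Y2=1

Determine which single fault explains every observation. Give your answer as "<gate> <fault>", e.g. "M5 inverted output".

M4 stuck-at-1

Fault-free values for test 1 (A=0, B=0, C=1, D=1): M1=1, M2=0, M3=1, M4=0, M5=0, M6=0, M7=0, M8=0, giving Y1=0, Y2=0. Observed Y1=1, Y2=1.
Test 1: faults giving observed Y1=1, Y2=1 are {M4 stuck-at-1, M4 inverted output}.
Test 2 (A=1, B=1, C=0, D=1): fault-free M1=0, M2=1, M3=1, M4=1, M5=0, M6=1, M7=1, M8=1 → Y1=1, Y2=1; observed Y1=1, Y2=1. Eliminates M4 inverted output.
Only M4 stuck-at-1 is consistent with every test.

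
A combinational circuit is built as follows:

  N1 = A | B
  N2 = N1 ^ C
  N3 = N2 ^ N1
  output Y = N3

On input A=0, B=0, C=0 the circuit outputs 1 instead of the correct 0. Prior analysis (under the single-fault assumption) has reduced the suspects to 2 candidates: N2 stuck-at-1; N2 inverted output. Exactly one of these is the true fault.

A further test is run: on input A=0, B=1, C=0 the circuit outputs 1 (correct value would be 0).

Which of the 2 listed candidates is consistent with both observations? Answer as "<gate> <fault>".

N2 inverted output

Evaluate each candidate on input A=0, B=1, C=0:
  N2 stuck-at-1: N1=1, N2=1 [stuck-at-1], N3=0 → 0 — eliminated
  N2 inverted output: N1=1, N2=0 [inverted output], N3=1 → 1 — matches
Only N2 inverted output reproduces the observed 1.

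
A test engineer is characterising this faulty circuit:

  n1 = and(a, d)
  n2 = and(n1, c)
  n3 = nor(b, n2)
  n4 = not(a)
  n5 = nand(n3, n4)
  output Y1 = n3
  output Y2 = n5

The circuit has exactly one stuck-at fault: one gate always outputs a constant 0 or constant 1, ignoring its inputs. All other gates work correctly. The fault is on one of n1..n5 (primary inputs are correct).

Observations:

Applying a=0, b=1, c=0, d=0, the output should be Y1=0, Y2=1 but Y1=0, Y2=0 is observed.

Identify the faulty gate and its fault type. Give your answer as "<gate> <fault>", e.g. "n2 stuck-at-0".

Fault-free values for test 1 (a=0, b=1, c=0, d=0): n1=0, n2=0, n3=0, n4=1, n5=1, giving Y1=0, Y2=1. Observed Y1=0, Y2=0.
Test 1: faults giving observed Y1=0, Y2=0 are {n5 stuck-at-0}.
Only n5 stuck-at-0 is consistent with every test.

n5 stuck-at-0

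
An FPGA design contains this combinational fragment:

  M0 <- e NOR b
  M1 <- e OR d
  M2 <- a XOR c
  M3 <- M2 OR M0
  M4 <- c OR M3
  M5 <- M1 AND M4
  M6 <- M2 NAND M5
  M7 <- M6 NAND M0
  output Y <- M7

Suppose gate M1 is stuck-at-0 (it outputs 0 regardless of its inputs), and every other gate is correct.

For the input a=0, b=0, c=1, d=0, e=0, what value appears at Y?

0

Propagate with M1 forced: M0=1, M1=0 [stuck-at-0], M2=1, M3=1, M4=1, M5=0, M6=1, M7=0.
So Y = 0. (Same as the fault-free value — the fault is masked on this input.)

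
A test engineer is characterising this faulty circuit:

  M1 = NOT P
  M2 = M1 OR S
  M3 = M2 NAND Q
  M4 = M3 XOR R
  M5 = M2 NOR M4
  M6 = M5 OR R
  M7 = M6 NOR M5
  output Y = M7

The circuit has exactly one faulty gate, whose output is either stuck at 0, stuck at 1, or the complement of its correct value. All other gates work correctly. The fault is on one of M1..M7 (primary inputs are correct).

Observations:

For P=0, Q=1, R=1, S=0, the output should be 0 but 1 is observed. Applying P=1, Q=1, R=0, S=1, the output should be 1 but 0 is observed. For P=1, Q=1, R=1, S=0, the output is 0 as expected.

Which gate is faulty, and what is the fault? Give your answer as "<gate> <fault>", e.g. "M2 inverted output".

Fault-free values for test 1 (P=0, Q=1, R=1, S=0): M1=1, M2=1, M3=0, M4=1, M5=0, M6=1, M7=0, giving Y=0. Observed 1.
Test 1: faults giving observed 1 are {M6 stuck-at-0, M6 inverted output, M7 stuck-at-1, M7 inverted output}.
Test 2 (P=1, Q=1, R=0, S=1): fault-free M1=0, M2=1, M3=0, M4=0, M5=0, M6=0, M7=1 → 1; observed 0. Eliminates M6 stuck-at-0, M7 stuck-at-1.
Test 3 (P=1, Q=1, R=1, S=0): fault-free M1=0, M2=0, M3=1, M4=0, M5=1, M6=1, M7=0 → 0; observed 0. Eliminates M7 inverted output.
Only M6 inverted output is consistent with every test.

M6 inverted output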